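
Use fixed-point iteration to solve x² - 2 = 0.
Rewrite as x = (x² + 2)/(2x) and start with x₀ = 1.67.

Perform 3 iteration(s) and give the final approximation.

Equation: x² - 2 = 0
Fixed-point form: x = (x² + 2)/(2x)
x₀ = 1.67

x_1 = g(1.670000) = 1.433802
x_2 = g(1.433802) = 1.414347
x_3 = g(1.414347) = 1.414214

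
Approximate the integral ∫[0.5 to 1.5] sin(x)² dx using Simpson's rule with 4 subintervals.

f(x) = sin(x)²
a = 0.5, b = 1.5, n = 4
h = (b - a)/n = 0.250000

Simpson's rule: (h/3)[f(x₀) + 4f(x₁) + 2f(x₂) + ... + f(xₙ)]

x_0 = 0.5000, f(x_0) = 0.229849, coefficient = 1
x_1 = 0.7500, f(x_1) = 0.464631, coefficient = 4
x_2 = 1.0000, f(x_2) = 0.708073, coefficient = 2
x_3 = 1.2500, f(x_3) = 0.900572, coefficient = 4
x_4 = 1.5000, f(x_4) = 0.994996, coefficient = 1

I ≈ (0.250000/3) × 8.101805 = 0.675150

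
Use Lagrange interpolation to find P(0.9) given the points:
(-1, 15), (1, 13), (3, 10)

Lagrange interpolation formula:
P(x) = Σ yᵢ × Lᵢ(x)
where Lᵢ(x) = Π_{j≠i} (x - xⱼ)/(xᵢ - xⱼ)

L_0(0.9) = (0.9 - 1)/(-1 - 1) × (0.9 - 3)/(-1 - 3) = 0.026250
L_1(0.9) = (0.9 - (-1))/(1 - (-1)) × (0.9 - 3)/(1 - 3) = 0.997500
L_2(0.9) = (0.9 - (-1))/(3 - (-1)) × (0.9 - 1)/(3 - 1) = -0.023750

P(0.9) = 15×L_0(0.9) + 13×L_1(0.9) + 10×L_2(0.9)
P(0.9) = 13.123750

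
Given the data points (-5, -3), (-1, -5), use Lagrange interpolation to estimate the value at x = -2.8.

Lagrange interpolation formula:
P(x) = Σ yᵢ × Lᵢ(x)
where Lᵢ(x) = Π_{j≠i} (x - xⱼ)/(xᵢ - xⱼ)

L_0(-2.8) = (-2.8 - (-1))/(-5 - (-1)) = 0.450000
L_1(-2.8) = (-2.8 - (-5))/(-1 - (-5)) = 0.550000

P(-2.8) = (-3)×L_0(-2.8) + (-5)×L_1(-2.8)
P(-2.8) = -4.100000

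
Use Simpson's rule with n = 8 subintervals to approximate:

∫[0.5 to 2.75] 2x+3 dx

f(x) = 2x+3
a = 0.5, b = 2.75, n = 8
h = (b - a)/n = 0.281250

Simpson's rule: (h/3)[f(x₀) + 4f(x₁) + 2f(x₂) + ... + f(xₙ)]

x_0 = 0.5000, f(x_0) = 4.000000, coefficient = 1
x_1 = 0.7812, f(x_1) = 4.562500, coefficient = 4
x_2 = 1.0625, f(x_2) = 5.125000, coefficient = 2
x_3 = 1.3438, f(x_3) = 5.687500, coefficient = 4
x_4 = 1.6250, f(x_4) = 6.250000, coefficient = 2
x_5 = 1.9062, f(x_5) = 6.812500, coefficient = 4
x_6 = 2.1875, f(x_6) = 7.375000, coefficient = 2
x_7 = 2.4688, f(x_7) = 7.937500, coefficient = 4
x_8 = 2.7500, f(x_8) = 8.500000, coefficient = 1

I ≈ (0.281250/3) × 150.000000 = 14.062500
Exact value: 14.062500
Error: 0.000000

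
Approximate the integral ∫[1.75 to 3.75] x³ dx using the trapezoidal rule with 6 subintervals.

f(x) = x³
a = 1.75, b = 3.75, n = 6
h = (b - a)/n = 0.333333

Trapezoidal rule: (h/2)[f(x₀) + 2f(x₁) + 2f(x₂) + ... + f(xₙ)]

x_0 = 1.7500, f(x_0) = 5.359375, coefficient = 1
x_1 = 2.0833, f(x_1) = 9.042245, coefficient = 2
x_2 = 2.4167, f(x_2) = 14.114005, coefficient = 2
x_3 = 2.7500, f(x_3) = 20.796875, coefficient = 2
x_4 = 3.0833, f(x_4) = 29.313079, coefficient = 2
x_5 = 3.4167, f(x_5) = 39.884838, coefficient = 2
x_6 = 3.7500, f(x_6) = 52.734375, coefficient = 1

I ≈ (0.333333/2) × 284.395833 = 47.399306
Exact value: 47.093750
Error: 0.305556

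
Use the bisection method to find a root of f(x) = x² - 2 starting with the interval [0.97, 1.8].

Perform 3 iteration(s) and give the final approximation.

f(x) = x² - 2
Initial interval: [0.97, 1.8]

Iteration 1:
  c_1 = (0.970000 + 1.800000)/2 = 1.385000
  f(c_1) = f(1.385000) = -0.081775
  f(a) × f(c) ≥ 0, new interval: [1.385000, 1.800000]
Iteration 2:
  c_2 = (1.385000 + 1.800000)/2 = 1.592500
  f(c_2) = f(1.592500) = 0.536056
  f(a) × f(c) < 0, new interval: [1.385000, 1.592500]
Iteration 3:
  c_3 = (1.385000 + 1.592500)/2 = 1.488750
  f(c_3) = f(1.488750) = 0.216377
  f(a) × f(c) < 0, new interval: [1.385000, 1.488750]

After 3 iteration(s), the approximation is c_3 = 1.488750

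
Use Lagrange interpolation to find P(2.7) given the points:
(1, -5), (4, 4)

Lagrange interpolation formula:
P(x) = Σ yᵢ × Lᵢ(x)
where Lᵢ(x) = Π_{j≠i} (x - xⱼ)/(xᵢ - xⱼ)

L_0(2.7) = (2.7 - 4)/(1 - 4) = 0.433333
L_1(2.7) = (2.7 - 1)/(4 - 1) = 0.566667

P(2.7) = (-5)×L_0(2.7) + 4×L_1(2.7)
P(2.7) = 0.100000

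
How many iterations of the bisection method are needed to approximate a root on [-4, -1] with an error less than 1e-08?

We need (b-a)/2^n ≤ 1e-08
(-1 - (-4))/2^n ≤ 1e-08
3/2^n ≤ 1e-08
2^n ≥ 300000000
n ≥ log₂(300000000) = 28.16
n ≥ 29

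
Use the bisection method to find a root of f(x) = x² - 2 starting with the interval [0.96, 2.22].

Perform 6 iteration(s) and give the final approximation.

f(x) = x² - 2
Initial interval: [0.96, 2.22]

Iteration 1:
  c_1 = (0.960000 + 2.220000)/2 = 1.590000
  f(c_1) = f(1.590000) = 0.528100
  f(a) × f(c) < 0, new interval: [0.960000, 1.590000]
Iteration 2:
  c_2 = (0.960000 + 1.590000)/2 = 1.275000
  f(c_2) = f(1.275000) = -0.374375
  f(a) × f(c) ≥ 0, new interval: [1.275000, 1.590000]
Iteration 3:
  c_3 = (1.275000 + 1.590000)/2 = 1.432500
  f(c_3) = f(1.432500) = 0.052056
  f(a) × f(c) < 0, new interval: [1.275000, 1.432500]
Iteration 4:
  c_4 = (1.275000 + 1.432500)/2 = 1.353750
  f(c_4) = f(1.353750) = -0.167361
  f(a) × f(c) ≥ 0, new interval: [1.353750, 1.432500]
Iteration 5:
  c_5 = (1.353750 + 1.432500)/2 = 1.393125
  f(c_5) = f(1.393125) = -0.059203
  f(a) × f(c) ≥ 0, new interval: [1.393125, 1.432500]
Iteration 6:
  c_6 = (1.393125 + 1.432500)/2 = 1.412813
  f(c_6) = f(1.412813) = -0.003961
  f(a) × f(c) ≥ 0, new interval: [1.412813, 1.432500]

After 6 iteration(s), the approximation is c_6 = 1.412813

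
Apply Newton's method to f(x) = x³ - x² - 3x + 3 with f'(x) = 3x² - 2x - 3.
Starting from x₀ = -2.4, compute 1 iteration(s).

f(x) = x³ - x² - 3x + 3
f'(x) = 3x² - 2x - 3
x₀ = -2.4

Newton-Raphson formula: x_{n+1} = x_n - f(x_n)/f'(x_n)

Iteration 1:
  f(-2.400000) = -9.384000
  f'(-2.400000) = 19.080000
  x_1 = -2.400000 - (-9.384000)/19.080000 = -1.908176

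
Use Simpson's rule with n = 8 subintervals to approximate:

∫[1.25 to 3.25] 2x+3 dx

f(x) = 2x+3
a = 1.25, b = 3.25, n = 8
h = (b - a)/n = 0.250000

Simpson's rule: (h/3)[f(x₀) + 4f(x₁) + 2f(x₂) + ... + f(xₙ)]

x_0 = 1.2500, f(x_0) = 5.500000, coefficient = 1
x_1 = 1.5000, f(x_1) = 6.000000, coefficient = 4
x_2 = 1.7500, f(x_2) = 6.500000, coefficient = 2
x_3 = 2.0000, f(x_3) = 7.000000, coefficient = 4
x_4 = 2.2500, f(x_4) = 7.500000, coefficient = 2
x_5 = 2.5000, f(x_5) = 8.000000, coefficient = 4
x_6 = 2.7500, f(x_6) = 8.500000, coefficient = 2
x_7 = 3.0000, f(x_7) = 9.000000, coefficient = 4
x_8 = 3.2500, f(x_8) = 9.500000, coefficient = 1

I ≈ (0.250000/3) × 180.000000 = 15.000000
Exact value: 15.000000
Error: 0.000000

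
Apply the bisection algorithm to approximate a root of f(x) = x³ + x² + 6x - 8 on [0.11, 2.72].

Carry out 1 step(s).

f(x) = x³ + x² + 6x - 8
Initial interval: [0.11, 2.72]

Iteration 1:
  c_1 = (0.110000 + 2.720000)/2 = 1.415000
  f(c_1) = f(1.415000) = 5.325373
  f(a) × f(c) < 0, new interval: [0.110000, 1.415000]

After 1 iteration(s), the approximation is c_1 = 1.415000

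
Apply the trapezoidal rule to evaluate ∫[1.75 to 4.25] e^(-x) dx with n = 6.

f(x) = e^(-x)
a = 1.75, b = 4.25, n = 6
h = (b - a)/n = 0.416667

Trapezoidal rule: (h/2)[f(x₀) + 2f(x₁) + 2f(x₂) + ... + f(xₙ)]

x_0 = 1.7500, f(x_0) = 0.173774, coefficient = 1
x_1 = 2.1667, f(x_1) = 0.114559, coefficient = 2
x_2 = 2.5833, f(x_2) = 0.075522, coefficient = 2
x_3 = 3.0000, f(x_3) = 0.049787, coefficient = 2
x_4 = 3.4167, f(x_4) = 0.032822, coefficient = 2
x_5 = 3.8333, f(x_5) = 0.021637, coefficient = 2
x_6 = 4.2500, f(x_6) = 0.014264, coefficient = 1

I ≈ (0.416667/2) × 0.776692 = 0.161811
Exact value: 0.159510
Error: 0.002301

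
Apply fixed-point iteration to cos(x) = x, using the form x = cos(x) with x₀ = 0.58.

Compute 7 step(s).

Equation: cos(x) = x
Fixed-point form: x = cos(x)
x₀ = 0.58

x_1 = g(0.580000) = 0.836463
x_2 = g(0.836463) = 0.670093
x_3 = g(0.670093) = 0.783764
x_4 = g(0.783764) = 0.708261
x_5 = g(0.708261) = 0.759494
x_6 = g(0.759494) = 0.725184
x_7 = g(0.725184) = 0.748377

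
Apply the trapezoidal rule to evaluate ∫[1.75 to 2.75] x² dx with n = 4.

f(x) = x²
a = 1.75, b = 2.75, n = 4
h = (b - a)/n = 0.250000

Trapezoidal rule: (h/2)[f(x₀) + 2f(x₁) + 2f(x₂) + ... + f(xₙ)]

x_0 = 1.7500, f(x_0) = 3.062500, coefficient = 1
x_1 = 2.0000, f(x_1) = 4.000000, coefficient = 2
x_2 = 2.2500, f(x_2) = 5.062500, coefficient = 2
x_3 = 2.5000, f(x_3) = 6.250000, coefficient = 2
x_4 = 2.7500, f(x_4) = 7.562500, coefficient = 1

I ≈ (0.250000/2) × 41.250000 = 5.156250
Exact value: 5.145833
Error: 0.010417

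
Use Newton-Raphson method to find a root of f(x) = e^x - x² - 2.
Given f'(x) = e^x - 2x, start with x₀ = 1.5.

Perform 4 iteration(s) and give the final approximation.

f(x) = e^x - x² - 2
f'(x) = e^x - 2x
x₀ = 1.5

Newton-Raphson formula: x_{n+1} = x_n - f(x_n)/f'(x_n)

Iteration 1:
  f(1.500000) = 0.231689
  f'(1.500000) = 1.481689
  x_1 = 1.500000 - 0.231689/1.481689 = 1.343632
Iteration 2:
  f(1.343632) = 0.027592
  f'(1.343632) = 1.145675
  x_2 = 1.343632 - 0.027592/1.145675 = 1.319548
Iteration 3:
  f(1.319548) = 0.000523
  f'(1.319548) = 1.102634
  x_3 = 1.319548 - 0.000523/1.102634 = 1.319074
Iteration 4:
  f(1.319074) = 0.000000
  f'(1.319074) = 1.101808
  x_4 = 1.319074 - 0.000000/1.101808 = 1.319074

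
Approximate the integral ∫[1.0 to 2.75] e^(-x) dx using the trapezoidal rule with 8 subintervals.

f(x) = e^(-x)
a = 1.0, b = 2.75, n = 8
h = (b - a)/n = 0.218750

Trapezoidal rule: (h/2)[f(x₀) + 2f(x₁) + 2f(x₂) + ... + f(xₙ)]

x_0 = 1.0000, f(x_0) = 0.367879, coefficient = 1
x_1 = 1.2188, f(x_1) = 0.295599, coefficient = 2
x_2 = 1.4375, f(x_2) = 0.237521, coefficient = 2
x_3 = 1.6562, f(x_3) = 0.190853, coefficient = 2
x_4 = 1.8750, f(x_4) = 0.153355, coefficient = 2
x_5 = 2.0938, f(x_5) = 0.123224, coefficient = 2
x_6 = 2.3125, f(x_6) = 0.099013, coefficient = 2
x_7 = 2.5312, f(x_7) = 0.079560, coefficient = 2
x_8 = 2.7500, f(x_8) = 0.063928, coefficient = 1

I ≈ (0.218750/2) × 2.790059 = 0.305163
Exact value: 0.303952
Error: 0.001211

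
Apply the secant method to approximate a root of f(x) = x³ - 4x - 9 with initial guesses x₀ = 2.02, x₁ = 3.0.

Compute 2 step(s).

f(x) = x³ - 4x - 9
x₀ = 2.02, x₁ = 3.0

Secant formula: x_{n+1} = x_n - f(x_n)(x_n - x_{n-1})/(f(x_n) - f(x_{n-1}))

Iteration 1:
  f(2.020000) = -8.837592
  f(3.000000) = 6.000000
  x_2 = 3.000000 - 6.000000×(3.000000 - 2.020000)/(6.000000 - (-8.837592))
       = 2.603709
Iteration 2:
  f(3.000000) = 6.000000
  f(2.603709) = -1.763506
  x_3 = 2.603709 - (-1.763506)×(2.603709 - 3.000000)/(-1.763506 - 6.000000)
       = 2.693728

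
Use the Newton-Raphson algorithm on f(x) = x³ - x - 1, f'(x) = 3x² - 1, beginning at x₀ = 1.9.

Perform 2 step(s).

f(x) = x³ - x - 1
f'(x) = 3x² - 1
x₀ = 1.9

Newton-Raphson formula: x_{n+1} = x_n - f(x_n)/f'(x_n)

Iteration 1:
  f(1.900000) = 3.959000
  f'(1.900000) = 9.830000
  x_1 = 1.900000 - 3.959000/9.830000 = 1.497253
Iteration 2:
  f(1.497253) = 0.859240
  f'(1.497253) = 5.725302
  x_2 = 1.497253 - 0.859240/5.725302 = 1.347176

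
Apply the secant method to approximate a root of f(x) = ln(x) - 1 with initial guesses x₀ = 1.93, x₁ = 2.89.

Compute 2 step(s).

f(x) = ln(x) - 1
x₀ = 1.93, x₁ = 2.89

Secant formula: x_{n+1} = x_n - f(x_n)(x_n - x_{n-1})/(f(x_n) - f(x_{n-1}))

Iteration 1:
  f(1.930000) = -0.342480
  f(2.890000) = 0.061257
  x_2 = 2.890000 - 0.061257×(2.890000 - 1.930000)/(0.061257 - (-0.342480))
       = 2.744345
Iteration 2:
  f(2.890000) = 0.061257
  f(2.744345) = 0.009542
  x_3 = 2.744345 - 0.009542×(2.744345 - 2.890000)/(0.009542 - 0.061257)
       = 2.717468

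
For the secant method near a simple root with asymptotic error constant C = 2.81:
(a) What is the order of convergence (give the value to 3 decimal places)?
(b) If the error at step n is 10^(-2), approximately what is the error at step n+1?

(a) Secant method has superlinear convergence with order φ = (1+√5)/2 ≈ 1.618.
    This means |e_{n+1}| ≈ C|e_n|^1.618.

(b) With |e_n| = 10^(-2) and C = 2.81:
    |e_{n+1}| ≈ 2.81 × (10^(-2))^1.618 = 2.81 × 10^(-3.24)

(a) ≈ 1.618 (golden ratio); (b) |e_{n+1}| ≈ 1.632e-03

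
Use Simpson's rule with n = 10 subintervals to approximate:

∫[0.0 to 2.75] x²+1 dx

f(x) = x²+1
a = 0.0, b = 2.75, n = 10
h = (b - a)/n = 0.275000

Simpson's rule: (h/3)[f(x₀) + 4f(x₁) + 2f(x₂) + ... + f(xₙ)]

x_0 = 0.0000, f(x_0) = 1.000000, coefficient = 1
x_1 = 0.2750, f(x_1) = 1.075625, coefficient = 4
x_2 = 0.5500, f(x_2) = 1.302500, coefficient = 2
x_3 = 0.8250, f(x_3) = 1.680625, coefficient = 4
x_4 = 1.1000, f(x_4) = 2.210000, coefficient = 2
x_5 = 1.3750, f(x_5) = 2.890625, coefficient = 4
x_6 = 1.6500, f(x_6) = 3.722500, coefficient = 2
x_7 = 1.9250, f(x_7) = 4.705625, coefficient = 4
x_8 = 2.2000, f(x_8) = 5.840000, coefficient = 2
x_9 = 2.4750, f(x_9) = 7.125625, coefficient = 4
x_10 = 2.7500, f(x_10) = 8.562500, coefficient = 1

I ≈ (0.275000/3) × 105.625000 = 9.682292
Exact value: 9.682292
Error: 0.000000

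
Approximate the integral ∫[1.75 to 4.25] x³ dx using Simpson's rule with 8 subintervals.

f(x) = x³
a = 1.75, b = 4.25, n = 8
h = (b - a)/n = 0.312500

Simpson's rule: (h/3)[f(x₀) + 4f(x₁) + 2f(x₂) + ... + f(xₙ)]

x_0 = 1.7500, f(x_0) = 5.359375, coefficient = 1
x_1 = 2.0625, f(x_1) = 8.773682, coefficient = 4
x_2 = 2.3750, f(x_2) = 13.396484, coefficient = 2
x_3 = 2.6875, f(x_3) = 19.410889, coefficient = 4
x_4 = 3.0000, f(x_4) = 27.000000, coefficient = 2
x_5 = 3.3125, f(x_5) = 36.346924, coefficient = 4
x_6 = 3.6250, f(x_6) = 47.634766, coefficient = 2
x_7 = 3.9375, f(x_7) = 61.046631, coefficient = 4
x_8 = 4.2500, f(x_8) = 76.765625, coefficient = 1

I ≈ (0.312500/3) × 760.500000 = 79.218750
Exact value: 79.218750
Error: 0.000000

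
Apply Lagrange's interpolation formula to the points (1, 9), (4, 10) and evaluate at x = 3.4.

Lagrange interpolation formula:
P(x) = Σ yᵢ × Lᵢ(x)
where Lᵢ(x) = Π_{j≠i} (x - xⱼ)/(xᵢ - xⱼ)

L_0(3.4) = (3.4 - 4)/(1 - 4) = 0.200000
L_1(3.4) = (3.4 - 1)/(4 - 1) = 0.800000

P(3.4) = 9×L_0(3.4) + 10×L_1(3.4)
P(3.4) = 9.800000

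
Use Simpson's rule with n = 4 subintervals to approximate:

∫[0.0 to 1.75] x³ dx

f(x) = x³
a = 0.0, b = 1.75, n = 4
h = (b - a)/n = 0.437500

Simpson's rule: (h/3)[f(x₀) + 4f(x₁) + 2f(x₂) + ... + f(xₙ)]

x_0 = 0.0000, f(x_0) = 0.000000, coefficient = 1
x_1 = 0.4375, f(x_1) = 0.083740, coefficient = 4
x_2 = 0.8750, f(x_2) = 0.669922, coefficient = 2
x_3 = 1.3125, f(x_3) = 2.260986, coefficient = 4
x_4 = 1.7500, f(x_4) = 5.359375, coefficient = 1

I ≈ (0.437500/3) × 16.078125 = 2.344727
Exact value: 2.344727
Error: 0.000000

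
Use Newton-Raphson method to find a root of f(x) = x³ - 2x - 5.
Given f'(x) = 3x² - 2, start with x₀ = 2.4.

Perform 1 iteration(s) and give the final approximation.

f(x) = x³ - 2x - 5
f'(x) = 3x² - 2
x₀ = 2.4

Newton-Raphson formula: x_{n+1} = x_n - f(x_n)/f'(x_n)

Iteration 1:
  f(2.400000) = 4.024000
  f'(2.400000) = 15.280000
  x_1 = 2.400000 - 4.024000/15.280000 = 2.136649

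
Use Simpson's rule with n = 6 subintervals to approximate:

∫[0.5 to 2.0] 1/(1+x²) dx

f(x) = 1/(1+x²)
a = 0.5, b = 2.0, n = 6
h = (b - a)/n = 0.250000

Simpson's rule: (h/3)[f(x₀) + 4f(x₁) + 2f(x₂) + ... + f(xₙ)]

x_0 = 0.5000, f(x_0) = 0.800000, coefficient = 1
x_1 = 0.7500, f(x_1) = 0.640000, coefficient = 4
x_2 = 1.0000, f(x_2) = 0.500000, coefficient = 2
x_3 = 1.2500, f(x_3) = 0.390244, coefficient = 4
x_4 = 1.5000, f(x_4) = 0.307692, coefficient = 2
x_5 = 1.7500, f(x_5) = 0.246154, coefficient = 4
x_6 = 2.0000, f(x_6) = 0.200000, coefficient = 1

I ≈ (0.250000/3) × 7.720976 = 0.643415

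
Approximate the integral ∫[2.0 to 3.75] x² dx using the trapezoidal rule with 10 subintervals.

f(x) = x²
a = 2.0, b = 3.75, n = 10
h = (b - a)/n = 0.175000

Trapezoidal rule: (h/2)[f(x₀) + 2f(x₁) + 2f(x₂) + ... + f(xₙ)]

x_0 = 2.0000, f(x_0) = 4.000000, coefficient = 1
x_1 = 2.1750, f(x_1) = 4.730625, coefficient = 2
x_2 = 2.3500, f(x_2) = 5.522500, coefficient = 2
x_3 = 2.5250, f(x_3) = 6.375625, coefficient = 2
x_4 = 2.7000, f(x_4) = 7.290000, coefficient = 2
x_5 = 2.8750, f(x_5) = 8.265625, coefficient = 2
x_6 = 3.0500, f(x_6) = 9.302500, coefficient = 2
x_7 = 3.2250, f(x_7) = 10.400625, coefficient = 2
x_8 = 3.4000, f(x_8) = 11.560000, coefficient = 2
x_9 = 3.5750, f(x_9) = 12.780625, coefficient = 2
x_10 = 3.7500, f(x_10) = 14.062500, coefficient = 1

I ≈ (0.175000/2) × 170.518750 = 14.920391
Exact value: 14.911458
Error: 0.008932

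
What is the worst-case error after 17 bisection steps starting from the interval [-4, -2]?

Bisection error bound: |error| ≤ (b-a)/2^n
|error| ≤ (-2 - (-4))/2^17 = 2/2^17
|error| ≤ 0.0000152588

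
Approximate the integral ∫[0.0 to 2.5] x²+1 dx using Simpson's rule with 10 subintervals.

f(x) = x²+1
a = 0.0, b = 2.5, n = 10
h = (b - a)/n = 0.250000

Simpson's rule: (h/3)[f(x₀) + 4f(x₁) + 2f(x₂) + ... + f(xₙ)]

x_0 = 0.0000, f(x_0) = 1.000000, coefficient = 1
x_1 = 0.2500, f(x_1) = 1.062500, coefficient = 4
x_2 = 0.5000, f(x_2) = 1.250000, coefficient = 2
x_3 = 0.7500, f(x_3) = 1.562500, coefficient = 4
x_4 = 1.0000, f(x_4) = 2.000000, coefficient = 2
x_5 = 1.2500, f(x_5) = 2.562500, coefficient = 4
x_6 = 1.5000, f(x_6) = 3.250000, coefficient = 2
x_7 = 1.7500, f(x_7) = 4.062500, coefficient = 4
x_8 = 2.0000, f(x_8) = 5.000000, coefficient = 2
x_9 = 2.2500, f(x_9) = 6.062500, coefficient = 4
x_10 = 2.5000, f(x_10) = 7.250000, coefficient = 1

I ≈ (0.250000/3) × 92.500000 = 7.708333
Exact value: 7.708333
Error: 0.000000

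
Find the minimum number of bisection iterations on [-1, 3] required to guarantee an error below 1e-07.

We need (b-a)/2^n ≤ 1e-07
(3 - (-1))/2^n ≤ 1e-07
4/2^n ≤ 1e-07
2^n ≥ 40000000
n ≥ log₂(40000000) = 25.25
n ≥ 26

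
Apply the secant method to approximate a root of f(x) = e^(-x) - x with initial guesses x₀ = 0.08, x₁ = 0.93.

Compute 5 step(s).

f(x) = e^(-x) - x
x₀ = 0.08, x₁ = 0.93

Secant formula: x_{n+1} = x_n - f(x_n)(x_n - x_{n-1})/(f(x_n) - f(x_{n-1}))

Iteration 1:
  f(0.080000) = 0.843116
  f(0.930000) = -0.535446
  x_2 = 0.930000 - (-0.535446)×(0.930000 - 0.080000)/(-0.535446 - 0.843116)
       = 0.599852
Iteration 2:
  f(0.930000) = -0.535446
  f(0.599852) = -0.050960
  x_3 = 0.599852 - (-0.050960)×(0.599852 - 0.930000)/(-0.050960 - (-0.535446))
       = 0.565126
Iteration 3:
  f(0.599852) = -0.050960
  f(0.565126) = 0.003162
  x_4 = 0.565126 - 0.003162×(0.565126 - 0.599852)/(0.003162 - (-0.050960))
       = 0.567155
Iteration 4:
  f(0.565126) = 0.003162
  f(0.567155) = -0.000019
  x_5 = 0.567155 - (-0.000019)×(0.567155 - 0.565126)/(-0.000019 - 0.003162)
       = 0.567143
Iteration 5:
  f(0.567155) = -0.000019
  f(0.567143) = 0.000000
  x_6 = 0.567143 - 0.000000×(0.567143 - 0.567155)/(0.000000 - (-0.000019))
       = 0.567143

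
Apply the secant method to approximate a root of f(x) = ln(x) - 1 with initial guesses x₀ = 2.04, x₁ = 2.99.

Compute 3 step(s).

f(x) = ln(x) - 1
x₀ = 2.04, x₁ = 2.99

Secant formula: x_{n+1} = x_n - f(x_n)(x_n - x_{n-1})/(f(x_n) - f(x_{n-1}))

Iteration 1:
  f(2.040000) = -0.287050
  f(2.990000) = 0.095273
  x_2 = 2.990000 - 0.095273×(2.990000 - 2.040000)/(0.095273 - (-0.287050))
       = 2.753264
Iteration 2:
  f(2.990000) = 0.095273
  f(2.753264) = 0.012787
  x_3 = 2.753264 - 0.012787×(2.753264 - 2.990000)/(0.012787 - 0.095273)
       = 2.716565
Iteration 3:
  f(2.753264) = 0.012787
  f(2.716565) = -0.000632
  x_4 = 2.716565 - (-0.000632)×(2.716565 - 2.753264)/(-0.000632 - 0.012787)
       = 2.718293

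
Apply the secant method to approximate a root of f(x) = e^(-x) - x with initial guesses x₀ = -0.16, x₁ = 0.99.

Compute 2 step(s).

f(x) = e^(-x) - x
x₀ = -0.16, x₁ = 0.99

Secant formula: x_{n+1} = x_n - f(x_n)(x_n - x_{n-1})/(f(x_n) - f(x_{n-1}))

Iteration 1:
  f(-0.160000) = 1.333511
  f(0.990000) = -0.618423
  x_2 = 0.990000 - (-0.618423)×(0.990000 - (-0.160000))/(-0.618423 - 1.333511)
       = 0.625650
Iteration 2:
  f(0.990000) = -0.618423
  f(0.625650) = -0.090737
  x_3 = 0.625650 - (-0.090737)×(0.625650 - 0.990000)/(-0.090737 - (-0.618423))
       = 0.563000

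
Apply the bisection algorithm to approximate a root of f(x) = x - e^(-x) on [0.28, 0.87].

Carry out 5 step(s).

f(x) = x - e^(-x)
Initial interval: [0.28, 0.87]

Iteration 1:
  c_1 = (0.280000 + 0.870000)/2 = 0.575000
  f(c_1) = f(0.575000) = 0.012295
  f(a) × f(c) < 0, new interval: [0.280000, 0.575000]
Iteration 2:
  c_2 = (0.280000 + 0.575000)/2 = 0.427500
  f(c_2) = f(0.427500) = -0.224637
  f(a) × f(c) ≥ 0, new interval: [0.427500, 0.575000]
Iteration 3:
  c_3 = (0.427500 + 0.575000)/2 = 0.501250
  f(c_3) = f(0.501250) = -0.104523
  f(a) × f(c) ≥ 0, new interval: [0.501250, 0.575000]
Iteration 4:
  c_4 = (0.501250 + 0.575000)/2 = 0.538125
  f(c_4) = f(0.538125) = -0.045717
  f(a) × f(c) ≥ 0, new interval: [0.538125, 0.575000]
Iteration 5:
  c_5 = (0.538125 + 0.575000)/2 = 0.556562
  f(c_5) = f(0.556562) = -0.016613
  f(a) × f(c) ≥ 0, new interval: [0.556562, 0.575000]

After 5 iteration(s), the approximation is c_5 = 0.556562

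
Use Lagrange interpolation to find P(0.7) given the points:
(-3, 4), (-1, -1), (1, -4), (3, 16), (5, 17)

Lagrange interpolation formula:
P(x) = Σ yᵢ × Lᵢ(x)
where Lᵢ(x) = Π_{j≠i} (x - xⱼ)/(xᵢ - xⱼ)

L_0(0.7) = (0.7 - (-1))/(-3 - (-1)) × (0.7 - 1)/(-3 - 1) × (0.7 - 3)/(-3 - 3) × (0.7 - 5)/(-3 - 5) = -0.013135
L_1(0.7) = (0.7 - (-3))/(-1 - (-3)) × (0.7 - 1)/(-1 - 1) × (0.7 - 3)/(-1 - 3) × (0.7 - 5)/(-1 - 5) = 0.114353
L_2(0.7) = (0.7 - (-3))/(1 - (-3)) × (0.7 - (-1))/(1 - (-1)) × (0.7 - 3)/(1 - 3) × (0.7 - 5)/(1 - 5) = 0.972002
L_3(0.7) = (0.7 - (-3))/(3 - (-3)) × (0.7 - (-1))/(3 - (-1)) × (0.7 - 1)/(3 - 1) × (0.7 - 5)/(3 - 5) = -0.084522
L_4(0.7) = (0.7 - (-3))/(5 - (-3)) × (0.7 - (-1))/(5 - (-1)) × (0.7 - 1)/(5 - 1) × (0.7 - 3)/(5 - 3) = 0.011302

P(0.7) = 4×L_0(0.7) + (-1)×L_1(0.7) + (-4)×L_2(0.7) + 16×L_3(0.7) + 17×L_4(0.7)
P(0.7) = -5.215110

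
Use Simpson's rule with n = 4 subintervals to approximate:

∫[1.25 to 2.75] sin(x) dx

f(x) = sin(x)
a = 1.25, b = 2.75, n = 4
h = (b - a)/n = 0.375000

Simpson's rule: (h/3)[f(x₀) + 4f(x₁) + 2f(x₂) + ... + f(xₙ)]

x_0 = 1.2500, f(x_0) = 0.948985, coefficient = 1
x_1 = 1.6250, f(x_1) = 0.998531, coefficient = 4
x_2 = 2.0000, f(x_2) = 0.909297, coefficient = 2
x_3 = 2.3750, f(x_3) = 0.693685, coefficient = 4
x_4 = 2.7500, f(x_4) = 0.381661, coefficient = 1

I ≈ (0.375000/3) × 9.918106 = 1.239763
Exact value: 1.239625
Error: 0.000139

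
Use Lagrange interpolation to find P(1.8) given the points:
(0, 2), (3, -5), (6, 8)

Lagrange interpolation formula:
P(x) = Σ yᵢ × Lᵢ(x)
where Lᵢ(x) = Π_{j≠i} (x - xⱼ)/(xᵢ - xⱼ)

L_0(1.8) = (1.8 - 3)/(0 - 3) × (1.8 - 6)/(0 - 6) = 0.280000
L_1(1.8) = (1.8 - 0)/(3 - 0) × (1.8 - 6)/(3 - 6) = 0.840000
L_2(1.8) = (1.8 - 0)/(6 - 0) × (1.8 - 3)/(6 - 3) = -0.120000

P(1.8) = 2×L_0(1.8) + (-5)×L_1(1.8) + 8×L_2(1.8)
P(1.8) = -4.600000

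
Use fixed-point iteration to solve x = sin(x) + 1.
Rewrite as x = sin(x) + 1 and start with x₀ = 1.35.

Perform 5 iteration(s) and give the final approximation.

Equation: x = sin(x) + 1
Fixed-point form: x = sin(x) + 1
x₀ = 1.35

x_1 = g(1.350000) = 1.975723
x_2 = g(1.975723) = 1.919131
x_3 = g(1.919131) = 1.939942
x_4 = g(1.939942) = 1.932636
x_5 = g(1.932636) = 1.935247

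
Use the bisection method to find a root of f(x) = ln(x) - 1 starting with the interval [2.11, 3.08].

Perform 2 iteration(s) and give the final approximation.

f(x) = ln(x) - 1
Initial interval: [2.11, 3.08]

Iteration 1:
  c_1 = (2.110000 + 3.080000)/2 = 2.595000
  f(c_1) = f(2.595000) = -0.046413
  f(a) × f(c) ≥ 0, new interval: [2.595000, 3.080000]
Iteration 2:
  c_2 = (2.595000 + 3.080000)/2 = 2.837500
  f(c_2) = f(2.837500) = 0.042923
  f(a) × f(c) < 0, new interval: [2.595000, 2.837500]

After 2 iteration(s), the approximation is c_2 = 2.837500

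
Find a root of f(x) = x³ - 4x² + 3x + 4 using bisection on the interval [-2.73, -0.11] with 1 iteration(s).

f(x) = x³ - 4x² + 3x + 4
Initial interval: [-2.73, -0.11]

Iteration 1:
  c_1 = (-2.730000 + (-0.110000))/2 = -1.420000
  f(c_1) = f(-1.420000) = -11.188888
  f(a) × f(c) ≥ 0, new interval: [-1.420000, -0.110000]

After 1 iteration(s), the approximation is c_1 = -1.420000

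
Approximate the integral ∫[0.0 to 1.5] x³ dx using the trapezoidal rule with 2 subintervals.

f(x) = x³
a = 0.0, b = 1.5, n = 2
h = (b - a)/n = 0.750000

Trapezoidal rule: (h/2)[f(x₀) + 2f(x₁) + 2f(x₂) + ... + f(xₙ)]

x_0 = 0.0000, f(x_0) = 0.000000, coefficient = 1
x_1 = 0.7500, f(x_1) = 0.421875, coefficient = 2
x_2 = 1.5000, f(x_2) = 3.375000, coefficient = 1

I ≈ (0.750000/2) × 4.218750 = 1.582031
Exact value: 1.265625
Error: 0.316406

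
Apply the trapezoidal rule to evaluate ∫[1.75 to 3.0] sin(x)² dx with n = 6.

f(x) = sin(x)²
a = 1.75, b = 3.0, n = 6
h = (b - a)/n = 0.208333

Trapezoidal rule: (h/2)[f(x₀) + 2f(x₁) + 2f(x₂) + ... + f(xₙ)]

x_0 = 1.7500, f(x_0) = 0.968228, coefficient = 1
x_1 = 1.9583, f(x_1) = 0.857185, coefficient = 2
x_2 = 2.1667, f(x_2) = 0.685022, coefficient = 2
x_3 = 2.3750, f(x_3) = 0.481199, coefficient = 2
x_4 = 2.5833, f(x_4) = 0.280593, coefficient = 2
x_5 = 2.7917, f(x_5) = 0.117531, coefficient = 2
x_6 = 3.0000, f(x_6) = 0.019915, coefficient = 1

I ≈ (0.208333/2) × 5.831203 = 0.607417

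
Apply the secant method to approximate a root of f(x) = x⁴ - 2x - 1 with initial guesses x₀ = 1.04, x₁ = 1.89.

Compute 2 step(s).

f(x) = x⁴ - 2x - 1
x₀ = 1.04, x₁ = 1.89

Secant formula: x_{n+1} = x_n - f(x_n)(x_n - x_{n-1})/(f(x_n) - f(x_{n-1}))

Iteration 1:
  f(1.040000) = -1.910141
  f(1.890000) = 7.979898
  x_2 = 1.890000 - 7.979898×(1.890000 - 1.040000)/(7.979898 - (-1.910141))
       = 1.204167
Iteration 2:
  f(1.890000) = 7.979898
  f(1.204167) = -1.305780
  x_3 = 1.204167 - (-1.305780)×(1.204167 - 1.890000)/(-1.305780 - 7.979898)
       = 1.300611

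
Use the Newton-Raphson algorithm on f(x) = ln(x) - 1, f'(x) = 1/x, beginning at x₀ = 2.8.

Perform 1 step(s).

f(x) = ln(x) - 1
f'(x) = 1/x
x₀ = 2.8

Newton-Raphson formula: x_{n+1} = x_n - f(x_n)/f'(x_n)

Iteration 1:
  f(2.800000) = 0.029619
  f'(2.800000) = 0.357143
  x_1 = 2.800000 - 0.029619/0.357143 = 2.717066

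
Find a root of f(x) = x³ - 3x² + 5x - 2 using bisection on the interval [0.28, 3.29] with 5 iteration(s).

f(x) = x³ - 3x² + 5x - 2
Initial interval: [0.28, 3.29]

Iteration 1:
  c_1 = (0.280000 + 3.290000)/2 = 1.785000
  f(c_1) = f(1.785000) = 3.053737
  f(a) × f(c) < 0, new interval: [0.280000, 1.785000]
Iteration 2:
  c_2 = (0.280000 + 1.785000)/2 = 1.032500
  f(c_2) = f(1.032500) = 1.065034
  f(a) × f(c) < 0, new interval: [0.280000, 1.032500]
Iteration 3:
  c_3 = (0.280000 + 1.032500)/2 = 0.656250
  f(c_3) = f(0.656250) = 0.271881
  f(a) × f(c) < 0, new interval: [0.280000, 0.656250]
Iteration 4:
  c_4 = (0.280000 + 0.656250)/2 = 0.468125
  f(c_4) = f(0.468125) = -0.214213
  f(a) × f(c) ≥ 0, new interval: [0.468125, 0.656250]
Iteration 5:
  c_5 = (0.468125 + 0.656250)/2 = 0.562188
  f(c_5) = f(0.562188) = 0.040455
  f(a) × f(c) < 0, new interval: [0.468125, 0.562188]

After 5 iteration(s), the approximation is c_5 = 0.562188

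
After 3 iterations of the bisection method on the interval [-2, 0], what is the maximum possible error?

Bisection error bound: |error| ≤ (b-a)/2^n
|error| ≤ (0 - (-2))/2^3 = 2/2^3
|error| ≤ 0.2500000000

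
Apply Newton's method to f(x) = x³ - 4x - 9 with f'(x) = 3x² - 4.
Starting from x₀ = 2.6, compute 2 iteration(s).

f(x) = x³ - 4x - 9
f'(x) = 3x² - 4
x₀ = 2.6

Newton-Raphson formula: x_{n+1} = x_n - f(x_n)/f'(x_n)

Iteration 1:
  f(2.600000) = -1.824000
  f'(2.600000) = 16.280000
  x_1 = 2.600000 - (-1.824000)/16.280000 = 2.712039
Iteration 2:
  f(2.712039) = 0.099318
  f'(2.712039) = 18.065472
  x_2 = 2.712039 - 0.099318/18.065472 = 2.706542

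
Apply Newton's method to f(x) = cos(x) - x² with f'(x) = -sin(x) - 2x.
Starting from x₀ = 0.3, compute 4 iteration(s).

f(x) = cos(x) - x²
f'(x) = -sin(x) - 2x
x₀ = 0.3

Newton-Raphson formula: x_{n+1} = x_n - f(x_n)/f'(x_n)

Iteration 1:
  f(0.300000) = 0.865336
  f'(0.300000) = -0.895520
  x_1 = 0.300000 - 0.865336/(-0.895520) = 1.266295
Iteration 2:
  f(1.266295) = -1.303685
  f'(1.266295) = -3.486586
  x_2 = 1.266295 - (-1.303685)/(-3.486586) = 0.892380
Iteration 3:
  f(0.892380) = -0.168782
  f'(0.892380) = -2.563329
  x_3 = 0.892380 - (-0.168782)/(-2.563329) = 0.826535
Iteration 4:
  f(0.826535) = -0.005733
  f'(0.826535) = -2.388660
  x_4 = 0.826535 - (-0.005733)/(-2.388660) = 0.824136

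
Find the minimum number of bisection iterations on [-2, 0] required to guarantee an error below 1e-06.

We need (b-a)/2^n ≤ 1e-06
(0 - (-2))/2^n ≤ 1e-06
2/2^n ≤ 1e-06
2^n ≥ 2000000
n ≥ log₂(2000000) = 20.93
n ≥ 21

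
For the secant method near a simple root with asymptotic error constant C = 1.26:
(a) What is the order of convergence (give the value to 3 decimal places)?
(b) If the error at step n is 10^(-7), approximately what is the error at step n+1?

(a) Secant method has superlinear convergence with order φ = (1+√5)/2 ≈ 1.618.
    This means |e_{n+1}| ≈ C|e_n|^1.618.

(b) With |e_n| = 10^(-7) and C = 1.26:
    |e_{n+1}| ≈ 1.26 × (10^(-7))^1.618 = 1.26 × 10^(-11.33)

(a) ≈ 1.618 (golden ratio); (b) |e_{n+1}| ≈ 5.945e-12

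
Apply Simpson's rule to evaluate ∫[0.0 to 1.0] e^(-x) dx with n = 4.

f(x) = e^(-x)
a = 0.0, b = 1.0, n = 4
h = (b - a)/n = 0.250000

Simpson's rule: (h/3)[f(x₀) + 4f(x₁) + 2f(x₂) + ... + f(xₙ)]

x_0 = 0.0000, f(x_0) = 1.000000, coefficient = 1
x_1 = 0.2500, f(x_1) = 0.778801, coefficient = 4
x_2 = 0.5000, f(x_2) = 0.606531, coefficient = 2
x_3 = 0.7500, f(x_3) = 0.472367, coefficient = 4
x_4 = 1.0000, f(x_4) = 0.367879, coefficient = 1

I ≈ (0.250000/3) × 7.585610 = 0.632134
Exact value: 0.632121
Error: 0.000014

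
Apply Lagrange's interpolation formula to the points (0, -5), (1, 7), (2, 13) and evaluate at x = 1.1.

Lagrange interpolation formula:
P(x) = Σ yᵢ × Lᵢ(x)
where Lᵢ(x) = Π_{j≠i} (x - xⱼ)/(xᵢ - xⱼ)

L_0(1.1) = (1.1 - 1)/(0 - 1) × (1.1 - 2)/(0 - 2) = -0.045000
L_1(1.1) = (1.1 - 0)/(1 - 0) × (1.1 - 2)/(1 - 2) = 0.990000
L_2(1.1) = (1.1 - 0)/(2 - 0) × (1.1 - 1)/(2 - 1) = 0.055000

P(1.1) = (-5)×L_0(1.1) + 7×L_1(1.1) + 13×L_2(1.1)
P(1.1) = 7.870000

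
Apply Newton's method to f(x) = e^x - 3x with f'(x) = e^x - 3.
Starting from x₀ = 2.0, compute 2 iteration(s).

f(x) = e^x - 3x
f'(x) = e^x - 3
x₀ = 2.0

Newton-Raphson formula: x_{n+1} = x_n - f(x_n)/f'(x_n)

Iteration 1:
  f(2.000000) = 1.389056
  f'(2.000000) = 4.389056
  x_1 = 2.000000 - 1.389056/4.389056 = 1.683518
Iteration 2:
  f(1.683518) = 0.333912
  f'(1.683518) = 2.384467
  x_2 = 1.683518 - 0.333912/2.384467 = 1.543482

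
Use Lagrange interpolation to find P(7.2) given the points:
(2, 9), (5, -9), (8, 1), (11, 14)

Lagrange interpolation formula:
P(x) = Σ yᵢ × Lᵢ(x)
where Lᵢ(x) = Π_{j≠i} (x - xⱼ)/(xᵢ - xⱼ)

L_0(7.2) = (7.2 - 5)/(2 - 5) × (7.2 - 8)/(2 - 8) × (7.2 - 11)/(2 - 11) = -0.041284
L_1(7.2) = (7.2 - 2)/(5 - 2) × (7.2 - 8)/(5 - 8) × (7.2 - 11)/(5 - 11) = 0.292741
L_2(7.2) = (7.2 - 2)/(8 - 2) × (7.2 - 5)/(8 - 5) × (7.2 - 11)/(8 - 11) = 0.805037
L_3(7.2) = (7.2 - 2)/(11 - 2) × (7.2 - 5)/(11 - 5) × (7.2 - 8)/(11 - 8) = -0.056494

P(7.2) = 9×L_0(7.2) + (-9)×L_1(7.2) + 1×L_2(7.2) + 14×L_3(7.2)
P(7.2) = -2.992099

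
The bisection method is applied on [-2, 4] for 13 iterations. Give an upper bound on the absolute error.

Bisection error bound: |error| ≤ (b-a)/2^n
|error| ≤ (4 - (-2))/2^13 = 6/2^13
|error| ≤ 0.0007324219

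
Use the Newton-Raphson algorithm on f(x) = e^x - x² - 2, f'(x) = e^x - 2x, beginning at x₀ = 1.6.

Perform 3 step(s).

f(x) = e^x - x² - 2
f'(x) = e^x - 2x
x₀ = 1.6

Newton-Raphson formula: x_{n+1} = x_n - f(x_n)/f'(x_n)

Iteration 1:
  f(1.600000) = 0.393032
  f'(1.600000) = 1.753032
  x_1 = 1.600000 - 0.393032/1.753032 = 1.375799
Iteration 2:
  f(1.375799) = 0.065415
  f'(1.375799) = 1.206639
  x_2 = 1.375799 - 0.065415/1.206639 = 1.321586
Iteration 3:
  f(1.321586) = 0.002774
  f'(1.321586) = 1.106192
  x_3 = 1.321586 - 0.002774/1.106192 = 1.319079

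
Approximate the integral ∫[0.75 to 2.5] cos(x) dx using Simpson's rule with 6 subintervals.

f(x) = cos(x)
a = 0.75, b = 2.5, n = 6
h = (b - a)/n = 0.291667

Simpson's rule: (h/3)[f(x₀) + 4f(x₁) + 2f(x₂) + ... + f(xₙ)]

x_0 = 0.7500, f(x_0) = 0.731689, coefficient = 1
x_1 = 1.0417, f(x_1) = 0.504782, coefficient = 4
x_2 = 1.3333, f(x_2) = 0.235238, coefficient = 2
x_3 = 1.6250, f(x_3) = -0.054177, coefficient = 4
x_4 = 1.9167, f(x_4) = -0.339016, coefficient = 2
x_5 = 2.2083, f(x_5) = -0.595218, coefficient = 4
x_6 = 2.5000, f(x_6) = -0.801144, coefficient = 1

I ≈ (0.291667/3) × -0.855463 = -0.083170
Exact value: -0.083167
Error: 0.000003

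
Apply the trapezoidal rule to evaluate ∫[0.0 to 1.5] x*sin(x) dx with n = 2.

f(x) = x*sin(x)
a = 0.0, b = 1.5, n = 2
h = (b - a)/n = 0.750000

Trapezoidal rule: (h/2)[f(x₀) + 2f(x₁) + 2f(x₂) + ... + f(xₙ)]

x_0 = 0.0000, f(x_0) = 0.000000, coefficient = 1
x_1 = 0.7500, f(x_1) = 0.511229, coefficient = 2
x_2 = 1.5000, f(x_2) = 1.496242, coefficient = 1

I ≈ (0.750000/2) × 2.518701 = 0.944513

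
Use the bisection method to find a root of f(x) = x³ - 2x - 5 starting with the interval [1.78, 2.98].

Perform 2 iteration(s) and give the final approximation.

f(x) = x³ - 2x - 5
Initial interval: [1.78, 2.98]

Iteration 1:
  c_1 = (1.780000 + 2.980000)/2 = 2.380000
  f(c_1) = f(2.380000) = 3.721272
  f(a) × f(c) < 0, new interval: [1.780000, 2.380000]
Iteration 2:
  c_2 = (1.780000 + 2.380000)/2 = 2.080000
  f(c_2) = f(2.080000) = -0.161088
  f(a) × f(c) ≥ 0, new interval: [2.080000, 2.380000]

After 2 iteration(s), the approximation is c_2 = 2.080000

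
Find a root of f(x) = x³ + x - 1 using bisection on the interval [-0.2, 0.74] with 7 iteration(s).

f(x) = x³ + x - 1
Initial interval: [-0.2, 0.74]

Iteration 1:
  c_1 = (-0.200000 + 0.740000)/2 = 0.270000
  f(c_1) = f(0.270000) = -0.710317
  f(a) × f(c) ≥ 0, new interval: [0.270000, 0.740000]
Iteration 2:
  c_2 = (0.270000 + 0.740000)/2 = 0.505000
  f(c_2) = f(0.505000) = -0.366212
  f(a) × f(c) ≥ 0, new interval: [0.505000, 0.740000]
Iteration 3:
  c_3 = (0.505000 + 0.740000)/2 = 0.622500
  f(c_3) = f(0.622500) = -0.136277
  f(a) × f(c) ≥ 0, new interval: [0.622500, 0.740000]
Iteration 4:
  c_4 = (0.622500 + 0.740000)/2 = 0.681250
  f(c_4) = f(0.681250) = -0.002581
  f(a) × f(c) ≥ 0, new interval: [0.681250, 0.740000]
Iteration 5:
  c_5 = (0.681250 + 0.740000)/2 = 0.710625
  f(c_5) = f(0.710625) = 0.069482
  f(a) × f(c) < 0, new interval: [0.681250, 0.710625]
Iteration 6:
  c_6 = (0.681250 + 0.710625)/2 = 0.695938
  f(c_6) = f(0.695938) = 0.033000
  f(a) × f(c) < 0, new interval: [0.681250, 0.695938]
Iteration 7:
  c_7 = (0.681250 + 0.695938)/2 = 0.688594
  f(c_7) = f(0.688594) = 0.015098
  f(a) × f(c) < 0, new interval: [0.681250, 0.688594]

After 7 iteration(s), the approximation is c_7 = 0.688594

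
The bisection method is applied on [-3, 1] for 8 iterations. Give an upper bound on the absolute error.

Bisection error bound: |error| ≤ (b-a)/2^n
|error| ≤ (1 - (-3))/2^8 = 4/2^8
|error| ≤ 0.0156250000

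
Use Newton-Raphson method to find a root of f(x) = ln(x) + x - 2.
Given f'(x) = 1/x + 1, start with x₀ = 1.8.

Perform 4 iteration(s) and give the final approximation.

f(x) = ln(x) + x - 2
f'(x) = 1/x + 1
x₀ = 1.8

Newton-Raphson formula: x_{n+1} = x_n - f(x_n)/f'(x_n)

Iteration 1:
  f(1.800000) = 0.387787
  f'(1.800000) = 1.555556
  x_1 = 1.800000 - 0.387787/1.555556 = 1.550709
Iteration 2:
  f(1.550709) = -0.010579
  f'(1.550709) = 1.644866
  x_2 = 1.550709 - (-0.010579)/1.644866 = 1.557140
Iteration 3:
  f(1.557140) = -0.000009
  f'(1.557140) = 1.642203
  x_3 = 1.557140 - (-0.000009)/1.642203 = 1.557146
Iteration 4:
  f(1.557146) = 0.000000
  f'(1.557146) = 1.642201
  x_4 = 1.557146 - 0.000000/1.642201 = 1.557146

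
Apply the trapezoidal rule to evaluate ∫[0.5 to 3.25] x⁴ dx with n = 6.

f(x) = x⁴
a = 0.5, b = 3.25, n = 6
h = (b - a)/n = 0.458333

Trapezoidal rule: (h/2)[f(x₀) + 2f(x₁) + 2f(x₂) + ... + f(xₙ)]

x_0 = 0.5000, f(x_0) = 0.062500, coefficient = 1
x_1 = 0.9583, f(x_1) = 0.843464, coefficient = 2
x_2 = 1.4167, f(x_2) = 4.027826, coefficient = 2
x_3 = 1.8750, f(x_3) = 12.359619, coefficient = 2
x_4 = 2.3333, f(x_4) = 29.641975, coefficient = 2
x_5 = 2.7917, f(x_5) = 60.737127, coefficient = 2
x_6 = 3.2500, f(x_6) = 111.566406, coefficient = 1

I ≈ (0.458333/2) × 326.848928 = 74.902879
Exact value: 72.511914
Error: 2.390965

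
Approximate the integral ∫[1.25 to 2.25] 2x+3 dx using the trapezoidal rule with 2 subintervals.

f(x) = 2x+3
a = 1.25, b = 2.25, n = 2
h = (b - a)/n = 0.500000

Trapezoidal rule: (h/2)[f(x₀) + 2f(x₁) + 2f(x₂) + ... + f(xₙ)]

x_0 = 1.2500, f(x_0) = 5.500000, coefficient = 1
x_1 = 1.7500, f(x_1) = 6.500000, coefficient = 2
x_2 = 2.2500, f(x_2) = 7.500000, coefficient = 1

I ≈ (0.500000/2) × 26.000000 = 6.500000
Exact value: 6.500000
Error: 0.000000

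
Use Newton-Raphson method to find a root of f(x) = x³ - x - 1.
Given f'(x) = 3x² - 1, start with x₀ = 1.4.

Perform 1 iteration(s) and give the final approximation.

f(x) = x³ - x - 1
f'(x) = 3x² - 1
x₀ = 1.4

Newton-Raphson formula: x_{n+1} = x_n - f(x_n)/f'(x_n)

Iteration 1:
  f(1.400000) = 0.344000
  f'(1.400000) = 4.880000
  x_1 = 1.400000 - 0.344000/4.880000 = 1.329508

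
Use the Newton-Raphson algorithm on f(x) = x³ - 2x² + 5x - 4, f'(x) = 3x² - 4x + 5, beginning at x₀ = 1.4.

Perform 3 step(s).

f(x) = x³ - 2x² + 5x - 4
f'(x) = 3x² - 4x + 5
x₀ = 1.4

Newton-Raphson formula: x_{n+1} = x_n - f(x_n)/f'(x_n)

Iteration 1:
  f(1.400000) = 1.824000
  f'(1.400000) = 5.280000
  x_1 = 1.400000 - 1.824000/5.280000 = 1.054545
Iteration 2:
  f(1.054545) = 0.221319
  f'(1.054545) = 4.118017
  x_2 = 1.054545 - 0.221319/4.118017 = 1.000801
Iteration 3:
  f(1.000801) = 0.003206
  f'(1.000801) = 4.001605
  x_3 = 1.000801 - 0.003206/4.001605 = 1.000000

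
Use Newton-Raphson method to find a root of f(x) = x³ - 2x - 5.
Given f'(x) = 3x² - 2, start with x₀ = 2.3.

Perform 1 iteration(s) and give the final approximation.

f(x) = x³ - 2x - 5
f'(x) = 3x² - 2
x₀ = 2.3

Newton-Raphson formula: x_{n+1} = x_n - f(x_n)/f'(x_n)

Iteration 1:
  f(2.300000) = 2.567000
  f'(2.300000) = 13.870000
  x_1 = 2.300000 - 2.567000/13.870000 = 2.114924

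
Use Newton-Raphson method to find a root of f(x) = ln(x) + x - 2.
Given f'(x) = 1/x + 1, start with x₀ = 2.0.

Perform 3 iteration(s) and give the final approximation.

f(x) = ln(x) + x - 2
f'(x) = 1/x + 1
x₀ = 2.0

Newton-Raphson formula: x_{n+1} = x_n - f(x_n)/f'(x_n)

Iteration 1:
  f(2.000000) = 0.693147
  f'(2.000000) = 1.500000
  x_1 = 2.000000 - 0.693147/1.500000 = 1.537902
Iteration 2:
  f(1.537902) = -0.031679
  f'(1.537902) = 1.650237
  x_2 = 1.537902 - (-0.031679)/1.650237 = 1.557099
Iteration 3:
  f(1.557099) = -0.000077
  f'(1.557099) = 1.642220
  x_3 = 1.557099 - (-0.000077)/1.642220 = 1.557146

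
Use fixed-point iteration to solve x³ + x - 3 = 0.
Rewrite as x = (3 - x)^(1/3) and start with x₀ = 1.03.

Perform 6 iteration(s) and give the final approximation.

Equation: x³ + x - 3 = 0
Fixed-point form: x = (3 - x)^(1/3)
x₀ = 1.03

x_1 = g(1.030000) = 1.253590
x_2 = g(1.253590) = 1.204247
x_3 = g(1.204247) = 1.215483
x_4 = g(1.215483) = 1.212943
x_5 = g(1.212943) = 1.213518
x_6 = g(1.213518) = 1.213388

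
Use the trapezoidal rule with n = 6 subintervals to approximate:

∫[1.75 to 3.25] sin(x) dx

f(x) = sin(x)
a = 1.75, b = 3.25, n = 6
h = (b - a)/n = 0.250000

Trapezoidal rule: (h/2)[f(x₀) + 2f(x₁) + 2f(x₂) + ... + f(xₙ)]

x_0 = 1.7500, f(x_0) = 0.983986, coefficient = 1
x_1 = 2.0000, f(x_1) = 0.909297, coefficient = 2
x_2 = 2.2500, f(x_2) = 0.778073, coefficient = 2
x_3 = 2.5000, f(x_3) = 0.598472, coefficient = 2
x_4 = 2.7500, f(x_4) = 0.381661, coefficient = 2
x_5 = 3.0000, f(x_5) = 0.141120, coefficient = 2
x_6 = 3.2500, f(x_6) = -0.108195, coefficient = 1

I ≈ (0.250000/2) × 6.493038 = 0.811630
Exact value: 0.815884
Error: 0.004254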